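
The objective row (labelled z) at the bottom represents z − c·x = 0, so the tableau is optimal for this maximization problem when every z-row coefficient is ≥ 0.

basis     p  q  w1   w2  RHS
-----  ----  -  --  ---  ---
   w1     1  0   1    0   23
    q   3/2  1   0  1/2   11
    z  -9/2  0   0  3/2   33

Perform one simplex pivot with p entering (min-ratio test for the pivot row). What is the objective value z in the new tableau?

66

Ratio test on column p — row 1: 23/1 = 23; row 2: 11/(3/2) = 22/3. Minimum is 22/3 at row 2 (q leaves); pivot element 3/2.
Pivot on row 2; the z-row RHS becomes 33 − (-9/2)·(22/3) = 66.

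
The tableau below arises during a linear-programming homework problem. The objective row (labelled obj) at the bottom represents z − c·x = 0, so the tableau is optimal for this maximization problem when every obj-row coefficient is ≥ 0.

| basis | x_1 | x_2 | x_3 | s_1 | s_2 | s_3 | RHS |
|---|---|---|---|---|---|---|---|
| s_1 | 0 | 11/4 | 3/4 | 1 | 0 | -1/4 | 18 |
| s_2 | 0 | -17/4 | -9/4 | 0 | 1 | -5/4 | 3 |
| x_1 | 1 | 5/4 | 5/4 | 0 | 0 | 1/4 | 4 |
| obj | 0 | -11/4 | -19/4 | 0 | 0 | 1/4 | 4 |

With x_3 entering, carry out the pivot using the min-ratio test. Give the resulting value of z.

96/5

Ratio test on column x_3 — row 1: 18/(3/4) = 24; row 2: entry -9/4 ≤ 0; row 3: 4/(5/4) = 16/5. Minimum is 16/5 at row 3 (x_1 leaves); pivot element 5/4.
Pivot on row 3; the obj-row RHS becomes 4 − (-19/4)·(16/5) = 96/5.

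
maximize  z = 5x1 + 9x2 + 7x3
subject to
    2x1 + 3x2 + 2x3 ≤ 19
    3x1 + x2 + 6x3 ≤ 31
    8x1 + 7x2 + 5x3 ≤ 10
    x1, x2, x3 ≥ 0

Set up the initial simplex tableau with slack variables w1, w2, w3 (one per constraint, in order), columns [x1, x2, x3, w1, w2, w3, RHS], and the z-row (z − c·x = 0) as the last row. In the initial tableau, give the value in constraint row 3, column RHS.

The RHS of constraint 3 is b_3 = 10.

10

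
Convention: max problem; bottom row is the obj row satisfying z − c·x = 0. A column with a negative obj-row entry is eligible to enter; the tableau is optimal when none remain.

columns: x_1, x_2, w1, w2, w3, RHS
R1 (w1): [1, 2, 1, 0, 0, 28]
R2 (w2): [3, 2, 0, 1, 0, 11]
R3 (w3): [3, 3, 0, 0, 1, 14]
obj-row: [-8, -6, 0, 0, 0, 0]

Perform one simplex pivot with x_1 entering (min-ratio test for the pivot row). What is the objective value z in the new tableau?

88/3

Ratio test on column x_1 — row 1: 28/1 = 28; row 2: 11/3 = 11/3; row 3: 14/3 = 14/3. Minimum is 11/3 at row 2 (w2 leaves); pivot element 3.
Pivot on row 2; the obj-row RHS becomes 0 − (-8)·(11/3) = 88/3.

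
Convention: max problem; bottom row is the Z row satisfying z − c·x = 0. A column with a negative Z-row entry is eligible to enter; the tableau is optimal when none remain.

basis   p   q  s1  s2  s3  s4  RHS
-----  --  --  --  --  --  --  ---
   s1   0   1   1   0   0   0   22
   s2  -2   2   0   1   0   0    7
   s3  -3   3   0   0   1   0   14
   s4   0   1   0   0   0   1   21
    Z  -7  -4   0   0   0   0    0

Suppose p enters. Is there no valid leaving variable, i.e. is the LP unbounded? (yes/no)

yes

Every constraint-row entry in column p is ≤ 0, so increasing p is unbounded.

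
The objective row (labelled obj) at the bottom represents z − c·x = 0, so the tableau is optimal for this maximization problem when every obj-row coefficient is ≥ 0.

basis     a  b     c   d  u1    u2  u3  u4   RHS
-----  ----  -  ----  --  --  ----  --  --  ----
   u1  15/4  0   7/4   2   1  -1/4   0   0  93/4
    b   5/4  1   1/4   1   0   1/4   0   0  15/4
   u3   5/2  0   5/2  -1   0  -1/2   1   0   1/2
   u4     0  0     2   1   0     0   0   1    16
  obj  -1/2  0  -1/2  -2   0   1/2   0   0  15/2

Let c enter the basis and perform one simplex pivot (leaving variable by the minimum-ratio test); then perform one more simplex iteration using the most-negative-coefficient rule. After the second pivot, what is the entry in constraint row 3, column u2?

-1/11

Ratio test on column c — row 1: (93/4)/(7/4) = 93/7; row 2: (15/4)/(1/4) = 15; row 3: (1/2)/(5/2) = 1/5; row 4: 16/2 = 8. Minimum is 1/5 at row 3 (u3 leaves); pivot element 5/2.
Divide row 3 by 5/2; eliminate column c from the other rows.
Second iteration: most negative obj-row entry is -11/5 in column d, so d enters.
Ratio test on column d — row 1: (229/10)/(27/10) = 229/27; row 2: (37/10)/(11/10) = 37/11; row 3: entry -2/5 ≤ 0; row 4: (78/5)/(9/5) = 26/3. Minimum is 37/11 at row 2 (b leaves); pivot element 11/10.
Divide row 2 by 11/10; eliminate column d from the other rows.
After both pivots, the entry at constraint row 3, column u2 is -1/11.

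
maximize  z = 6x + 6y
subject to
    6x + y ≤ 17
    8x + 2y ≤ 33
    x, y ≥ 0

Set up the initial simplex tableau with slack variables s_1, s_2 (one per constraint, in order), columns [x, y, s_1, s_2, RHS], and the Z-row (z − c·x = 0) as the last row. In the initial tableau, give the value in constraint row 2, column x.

Constraint 2 has coefficient 8 on x.

8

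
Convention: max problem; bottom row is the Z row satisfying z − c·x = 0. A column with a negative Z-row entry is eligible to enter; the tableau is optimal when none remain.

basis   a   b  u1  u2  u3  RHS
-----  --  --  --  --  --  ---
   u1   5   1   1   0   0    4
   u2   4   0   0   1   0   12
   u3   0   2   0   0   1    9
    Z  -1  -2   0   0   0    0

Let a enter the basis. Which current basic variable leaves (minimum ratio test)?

Column a entries and ratios — u1: 4/5 = 4/5; u2: 12/4 = 3; u3: 0 ≤ 0, skip.
Smallest ratio is 4/5 in the row of u1, so u1 leaves.

u1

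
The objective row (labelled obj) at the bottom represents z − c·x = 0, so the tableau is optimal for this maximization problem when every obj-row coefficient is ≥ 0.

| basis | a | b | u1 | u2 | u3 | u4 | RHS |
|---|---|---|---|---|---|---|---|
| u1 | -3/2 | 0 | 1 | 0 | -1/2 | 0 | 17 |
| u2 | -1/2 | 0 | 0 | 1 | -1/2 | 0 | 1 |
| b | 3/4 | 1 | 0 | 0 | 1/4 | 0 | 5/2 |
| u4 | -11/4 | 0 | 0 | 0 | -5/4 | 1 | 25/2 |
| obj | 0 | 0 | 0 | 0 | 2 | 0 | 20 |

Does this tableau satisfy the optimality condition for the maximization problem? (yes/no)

yes

Every obj-row coefficient is ≥ 0, so the tableau is optimal.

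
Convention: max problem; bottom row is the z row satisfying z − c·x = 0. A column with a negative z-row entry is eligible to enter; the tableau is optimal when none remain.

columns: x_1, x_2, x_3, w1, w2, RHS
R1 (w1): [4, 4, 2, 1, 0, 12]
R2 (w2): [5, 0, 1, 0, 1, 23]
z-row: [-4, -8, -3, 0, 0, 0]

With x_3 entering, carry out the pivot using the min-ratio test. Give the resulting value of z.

18

Ratio test on column x_3 — row 1: 12/2 = 6; row 2: 23/1 = 23. Minimum is 6 at row 1 (w1 leaves); pivot element 2.
Pivot on row 1; the z-row RHS becomes 0 − (-3)·6 = 18.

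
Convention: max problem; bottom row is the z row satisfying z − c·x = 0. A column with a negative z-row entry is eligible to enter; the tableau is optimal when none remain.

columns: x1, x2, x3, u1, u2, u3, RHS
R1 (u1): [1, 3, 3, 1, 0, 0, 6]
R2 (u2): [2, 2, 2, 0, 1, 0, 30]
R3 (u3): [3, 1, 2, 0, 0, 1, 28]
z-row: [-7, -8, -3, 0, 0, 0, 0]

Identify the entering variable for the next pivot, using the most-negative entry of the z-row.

Negative z-row entries: x1: -7, x2: -8, x3: -3.
The most negative is -8 in column x2, so x2 enters.

x2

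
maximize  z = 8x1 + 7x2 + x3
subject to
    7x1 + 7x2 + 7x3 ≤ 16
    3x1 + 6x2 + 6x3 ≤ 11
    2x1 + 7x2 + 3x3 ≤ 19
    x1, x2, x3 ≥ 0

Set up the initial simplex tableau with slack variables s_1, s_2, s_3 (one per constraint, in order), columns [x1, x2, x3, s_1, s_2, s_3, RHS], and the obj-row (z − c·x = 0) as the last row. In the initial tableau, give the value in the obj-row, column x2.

The obj-row carries the negated objective coefficients: the x2 entry is -7.

-7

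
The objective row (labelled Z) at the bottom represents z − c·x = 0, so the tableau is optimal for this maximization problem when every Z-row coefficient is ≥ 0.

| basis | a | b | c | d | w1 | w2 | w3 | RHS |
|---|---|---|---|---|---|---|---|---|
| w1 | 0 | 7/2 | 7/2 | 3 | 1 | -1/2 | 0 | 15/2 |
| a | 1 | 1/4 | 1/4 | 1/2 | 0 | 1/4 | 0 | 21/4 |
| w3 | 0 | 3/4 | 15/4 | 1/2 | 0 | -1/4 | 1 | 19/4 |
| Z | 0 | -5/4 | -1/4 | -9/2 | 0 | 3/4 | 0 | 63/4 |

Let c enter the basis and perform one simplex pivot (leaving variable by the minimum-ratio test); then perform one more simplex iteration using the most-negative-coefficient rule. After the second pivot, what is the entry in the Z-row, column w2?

Ratio test on column c — row 1: (15/2)/(7/2) = 15/7; row 2: (21/4)/(1/4) = 21; row 3: (19/4)/(15/4) = 19/15. Minimum is 19/15 at row 3 (w3 leaves); pivot element 15/4.
Divide row 3 by 15/4; eliminate column c from the other rows.
Second iteration: most negative Z-row entry is -67/15 in column d, so d enters.
Ratio test on column d — row 1: (46/15)/(38/15) = 23/19; row 2: (74/15)/(7/15) = 74/7; row 3: (19/15)/(2/15) = 19/2. Minimum is 23/19 at row 1 (w1 leaves); pivot element 38/15.
Divide row 1 by 38/15; eliminate column d from the other rows.
After both pivots, the entry at the Z-row, column w2 is 5/19.

5/19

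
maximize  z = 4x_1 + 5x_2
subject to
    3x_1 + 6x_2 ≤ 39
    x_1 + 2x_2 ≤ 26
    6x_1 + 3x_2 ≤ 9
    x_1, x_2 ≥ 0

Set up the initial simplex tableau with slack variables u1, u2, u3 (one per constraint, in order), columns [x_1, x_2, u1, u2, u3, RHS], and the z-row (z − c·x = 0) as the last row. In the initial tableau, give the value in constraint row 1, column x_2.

6

Constraint 1 has coefficient 6 on x_2.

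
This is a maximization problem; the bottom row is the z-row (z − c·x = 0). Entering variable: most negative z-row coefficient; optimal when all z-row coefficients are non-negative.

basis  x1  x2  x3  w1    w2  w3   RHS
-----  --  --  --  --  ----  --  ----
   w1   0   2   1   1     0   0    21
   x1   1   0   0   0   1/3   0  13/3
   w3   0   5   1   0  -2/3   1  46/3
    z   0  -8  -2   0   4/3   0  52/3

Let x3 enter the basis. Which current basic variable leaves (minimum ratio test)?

Column x3 entries and ratios — w1: 21/1 = 21; x1: 0 ≤ 0, skip; w3: (46/3)/1 = 46/3.
Smallest ratio is 46/3 in the row of w3, so w3 leaves.

w3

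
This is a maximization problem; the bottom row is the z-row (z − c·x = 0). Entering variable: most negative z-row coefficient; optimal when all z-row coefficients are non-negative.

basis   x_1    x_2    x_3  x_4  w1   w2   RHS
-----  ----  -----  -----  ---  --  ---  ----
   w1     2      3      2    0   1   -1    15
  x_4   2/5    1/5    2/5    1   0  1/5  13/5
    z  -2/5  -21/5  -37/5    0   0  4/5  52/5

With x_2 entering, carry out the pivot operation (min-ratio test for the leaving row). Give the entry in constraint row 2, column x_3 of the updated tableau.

4/15

Ratio test on column x_2 — row 1: 15/3 = 5; row 2: (13/5)/(1/5) = 13. Minimum is 5 at row 1 (w1 leaves); pivot element 3.
Divide row 1 by 3; eliminate column x_2 from the other rows.
Row 2 update in column x_3: 2/5 − (1/5)·(2/3) = 4/15.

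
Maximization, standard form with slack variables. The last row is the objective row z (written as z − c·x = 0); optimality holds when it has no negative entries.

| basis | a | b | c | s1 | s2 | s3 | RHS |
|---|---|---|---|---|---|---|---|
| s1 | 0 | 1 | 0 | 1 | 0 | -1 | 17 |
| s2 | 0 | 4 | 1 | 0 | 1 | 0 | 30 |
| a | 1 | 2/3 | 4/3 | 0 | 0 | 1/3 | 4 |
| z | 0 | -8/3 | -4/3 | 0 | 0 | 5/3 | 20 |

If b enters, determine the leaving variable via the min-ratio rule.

a

Column b entries and ratios — s1: 17/1 = 17; s2: 30/4 = 15/2; a: 4/(2/3) = 6.
Smallest ratio is 6 in the row of a, so a leaves.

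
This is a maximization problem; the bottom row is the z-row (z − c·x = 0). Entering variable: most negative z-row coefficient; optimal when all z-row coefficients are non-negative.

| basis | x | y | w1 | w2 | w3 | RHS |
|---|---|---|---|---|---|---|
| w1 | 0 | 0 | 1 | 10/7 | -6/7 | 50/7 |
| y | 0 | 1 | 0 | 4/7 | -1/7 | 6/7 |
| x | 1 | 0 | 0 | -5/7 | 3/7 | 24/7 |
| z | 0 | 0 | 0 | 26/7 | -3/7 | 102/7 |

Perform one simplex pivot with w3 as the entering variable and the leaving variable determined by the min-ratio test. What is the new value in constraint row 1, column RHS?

14

Ratio test on column w3 — row 1: entry -6/7 ≤ 0; row 2: entry -1/7 ≤ 0; row 3: (24/7)/(3/7) = 8. Minimum is 8 at row 3 (x leaves); pivot element 3/7.
Divide row 3 by 3/7; eliminate column w3 from the other rows.
Row 1 update in column RHS: 50/7 − (-6/7)·8 = 14.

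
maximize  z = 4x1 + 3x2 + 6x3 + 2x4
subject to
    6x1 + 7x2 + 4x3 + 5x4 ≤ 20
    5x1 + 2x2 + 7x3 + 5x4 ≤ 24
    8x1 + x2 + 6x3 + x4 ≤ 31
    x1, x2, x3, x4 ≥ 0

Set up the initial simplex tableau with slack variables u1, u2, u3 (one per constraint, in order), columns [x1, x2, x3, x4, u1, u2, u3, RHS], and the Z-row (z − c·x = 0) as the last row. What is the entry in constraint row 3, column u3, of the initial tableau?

Slack u3 belongs to constraint 3; its column is the unit vector e_3, so the entry in row 3 is 1.

1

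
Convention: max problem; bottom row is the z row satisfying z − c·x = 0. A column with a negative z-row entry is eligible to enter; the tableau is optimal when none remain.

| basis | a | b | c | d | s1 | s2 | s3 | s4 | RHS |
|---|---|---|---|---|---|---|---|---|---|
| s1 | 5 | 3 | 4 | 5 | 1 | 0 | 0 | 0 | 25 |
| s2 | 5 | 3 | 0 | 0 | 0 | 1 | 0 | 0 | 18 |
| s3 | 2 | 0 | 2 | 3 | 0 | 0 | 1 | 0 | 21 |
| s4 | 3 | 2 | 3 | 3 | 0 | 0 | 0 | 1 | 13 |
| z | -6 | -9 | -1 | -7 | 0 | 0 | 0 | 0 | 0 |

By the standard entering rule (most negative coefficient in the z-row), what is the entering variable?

Negative z-row entries: a: -6, b: -9, c: -1, d: -7.
The most negative is -9 in column b, so b enters.

b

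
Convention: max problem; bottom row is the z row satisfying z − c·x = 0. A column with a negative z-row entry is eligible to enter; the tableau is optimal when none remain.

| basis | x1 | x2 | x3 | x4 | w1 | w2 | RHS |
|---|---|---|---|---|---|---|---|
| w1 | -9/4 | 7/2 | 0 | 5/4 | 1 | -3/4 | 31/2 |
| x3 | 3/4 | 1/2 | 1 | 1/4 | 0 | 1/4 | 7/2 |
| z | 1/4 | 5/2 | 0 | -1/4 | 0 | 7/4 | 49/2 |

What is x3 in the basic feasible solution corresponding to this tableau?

x3 is basic (row 2); its value is the RHS of that row, 7/2.

7/2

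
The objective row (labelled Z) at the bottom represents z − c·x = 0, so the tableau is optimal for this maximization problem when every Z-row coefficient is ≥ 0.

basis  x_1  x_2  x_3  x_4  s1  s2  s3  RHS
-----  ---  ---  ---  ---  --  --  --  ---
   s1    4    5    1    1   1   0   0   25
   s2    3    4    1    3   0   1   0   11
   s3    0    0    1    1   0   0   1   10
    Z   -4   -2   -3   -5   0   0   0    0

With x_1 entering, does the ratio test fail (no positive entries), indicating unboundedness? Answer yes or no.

Column x_1 has positive entries in row(s) 1, 2, so the ratio test bounds it — not unbounded.

no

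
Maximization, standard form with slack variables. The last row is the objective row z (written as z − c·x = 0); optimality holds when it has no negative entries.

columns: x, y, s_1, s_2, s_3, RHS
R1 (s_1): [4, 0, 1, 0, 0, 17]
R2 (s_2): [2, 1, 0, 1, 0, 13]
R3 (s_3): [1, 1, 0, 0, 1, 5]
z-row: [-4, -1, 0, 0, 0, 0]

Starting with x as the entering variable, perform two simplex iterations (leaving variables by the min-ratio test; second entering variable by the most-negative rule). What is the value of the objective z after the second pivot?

71/4

Ratio test on column x — row 1: 17/4 = 17/4; row 2: 13/2 = 13/2; row 3: 5/1 = 5. Minimum is 17/4 at row 1 (s_1 leaves); pivot element 4.
Pivot on row 1; the z-row RHS becomes 0 − (-4)·(17/4) = 17.
Next entering variable (most negative z-row entry -1): y.
Ratio test on column y — row 1: entry 0 ≤ 0; row 2: (9/2)/1 = 9/2; row 3: (3/4)/1 = 3/4. Minimum is 3/4 at row 3 (s_3 leaves); pivot element 1.
After the second pivot the z-row RHS is 17 − (-1)·(3/4) = 71/4.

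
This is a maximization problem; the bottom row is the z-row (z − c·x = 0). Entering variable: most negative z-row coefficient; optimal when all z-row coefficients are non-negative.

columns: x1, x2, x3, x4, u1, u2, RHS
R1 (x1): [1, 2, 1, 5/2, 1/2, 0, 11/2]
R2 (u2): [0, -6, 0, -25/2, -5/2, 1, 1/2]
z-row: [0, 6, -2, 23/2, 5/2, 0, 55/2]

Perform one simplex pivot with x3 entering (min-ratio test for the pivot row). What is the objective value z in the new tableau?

Ratio test on column x3 — row 1: (11/2)/1 = 11/2; row 2: entry 0 ≤ 0. Minimum is 11/2 at row 1 (x1 leaves); pivot element 1.
Pivot on row 1; the z-row RHS becomes 55/2 − (-2)·(11/2) = 77/2.

77/2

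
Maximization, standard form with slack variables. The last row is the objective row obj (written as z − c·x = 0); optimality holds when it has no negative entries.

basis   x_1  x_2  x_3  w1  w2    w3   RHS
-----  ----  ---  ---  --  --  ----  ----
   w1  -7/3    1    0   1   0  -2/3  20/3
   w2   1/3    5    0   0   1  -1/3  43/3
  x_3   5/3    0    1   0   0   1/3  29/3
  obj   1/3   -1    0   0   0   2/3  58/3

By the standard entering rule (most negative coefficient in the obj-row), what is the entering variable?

x_2

Negative obj-row entries: x_2: -1.
The most negative is -1 in column x_2, so x_2 enters.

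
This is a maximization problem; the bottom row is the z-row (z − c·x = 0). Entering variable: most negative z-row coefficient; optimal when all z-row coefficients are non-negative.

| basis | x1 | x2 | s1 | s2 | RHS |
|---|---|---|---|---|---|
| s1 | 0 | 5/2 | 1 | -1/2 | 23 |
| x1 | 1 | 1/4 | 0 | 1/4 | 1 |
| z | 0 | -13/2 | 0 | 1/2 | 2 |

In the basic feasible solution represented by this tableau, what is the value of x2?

x2 is not in the basis, so in the current basic feasible solution x2 = 0.

0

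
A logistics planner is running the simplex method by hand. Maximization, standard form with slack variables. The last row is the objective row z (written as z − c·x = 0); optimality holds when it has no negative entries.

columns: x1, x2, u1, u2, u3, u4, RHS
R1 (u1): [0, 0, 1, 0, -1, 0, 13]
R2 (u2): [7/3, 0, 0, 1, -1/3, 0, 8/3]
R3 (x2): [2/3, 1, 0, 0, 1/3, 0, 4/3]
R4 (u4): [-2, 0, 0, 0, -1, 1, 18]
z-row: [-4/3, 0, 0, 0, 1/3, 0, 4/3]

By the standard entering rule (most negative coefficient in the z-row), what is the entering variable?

x1

Negative z-row entries: x1: -4/3.
The most negative is -4/3 in column x1, so x1 enters.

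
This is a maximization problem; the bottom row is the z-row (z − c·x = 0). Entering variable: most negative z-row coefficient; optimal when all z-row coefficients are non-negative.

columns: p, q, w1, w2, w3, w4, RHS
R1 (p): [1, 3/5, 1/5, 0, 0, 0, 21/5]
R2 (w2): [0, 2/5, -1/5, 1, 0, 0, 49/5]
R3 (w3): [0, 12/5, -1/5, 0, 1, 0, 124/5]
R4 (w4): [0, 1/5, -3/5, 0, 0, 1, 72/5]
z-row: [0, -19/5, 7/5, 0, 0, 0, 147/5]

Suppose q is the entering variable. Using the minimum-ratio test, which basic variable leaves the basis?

p

Column q entries and ratios — p: (21/5)/(3/5) = 7; w2: (49/5)/(2/5) = 49/2; w3: (124/5)/(12/5) = 31/3; w4: (72/5)/(1/5) = 72.
Smallest ratio is 7 in the row of p, so p leaves.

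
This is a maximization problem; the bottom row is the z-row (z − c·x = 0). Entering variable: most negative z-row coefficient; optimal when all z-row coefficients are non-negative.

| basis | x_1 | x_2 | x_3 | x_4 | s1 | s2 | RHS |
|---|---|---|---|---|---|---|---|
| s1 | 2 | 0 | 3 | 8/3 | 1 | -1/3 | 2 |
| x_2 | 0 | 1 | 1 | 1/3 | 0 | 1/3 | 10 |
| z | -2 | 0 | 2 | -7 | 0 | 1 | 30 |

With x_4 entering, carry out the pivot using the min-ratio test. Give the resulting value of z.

Ratio test on column x_4 — row 1: 2/(8/3) = 3/4; row 2: 10/(1/3) = 30. Minimum is 3/4 at row 1 (s1 leaves); pivot element 8/3.
Pivot on row 1; the z-row RHS becomes 30 − (-7)·(3/4) = 141/4.

141/4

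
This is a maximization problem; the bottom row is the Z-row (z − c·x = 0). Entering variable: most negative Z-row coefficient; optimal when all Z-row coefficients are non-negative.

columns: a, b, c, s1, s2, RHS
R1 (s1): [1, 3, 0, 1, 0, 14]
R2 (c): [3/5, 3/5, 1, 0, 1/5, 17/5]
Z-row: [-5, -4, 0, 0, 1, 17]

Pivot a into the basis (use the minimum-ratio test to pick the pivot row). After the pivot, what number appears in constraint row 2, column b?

1

Ratio test on column a — row 1: 14/1 = 14; row 2: (17/5)/(3/5) = 17/3. Minimum is 17/3 at row 2 (c leaves); pivot element 3/5.
Divide row 2 by 3/5; eliminate column a from the other rows.
In the new row 2, the b entry is the old entry divided by the pivot: (3/5)/(3/5) = 1.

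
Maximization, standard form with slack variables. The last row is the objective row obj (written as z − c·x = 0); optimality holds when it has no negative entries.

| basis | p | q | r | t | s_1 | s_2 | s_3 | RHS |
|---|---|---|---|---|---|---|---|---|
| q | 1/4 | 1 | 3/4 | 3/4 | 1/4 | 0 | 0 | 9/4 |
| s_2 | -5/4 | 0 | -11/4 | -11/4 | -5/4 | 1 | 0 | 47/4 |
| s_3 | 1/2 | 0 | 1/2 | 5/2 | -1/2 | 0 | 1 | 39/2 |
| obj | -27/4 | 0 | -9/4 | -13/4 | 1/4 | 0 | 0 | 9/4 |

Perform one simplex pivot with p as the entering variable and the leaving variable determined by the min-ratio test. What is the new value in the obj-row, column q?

27

Ratio test on column p — row 1: (9/4)/(1/4) = 9; row 2: entry -5/4 ≤ 0; row 3: (39/2)/(1/2) = 39. Minimum is 9 at row 1 (q leaves); pivot element 1/4.
Divide row 1 by 1/4; eliminate column p from the other rows.
obj-row update in column q: 0 − (-27/4)·4 = 27.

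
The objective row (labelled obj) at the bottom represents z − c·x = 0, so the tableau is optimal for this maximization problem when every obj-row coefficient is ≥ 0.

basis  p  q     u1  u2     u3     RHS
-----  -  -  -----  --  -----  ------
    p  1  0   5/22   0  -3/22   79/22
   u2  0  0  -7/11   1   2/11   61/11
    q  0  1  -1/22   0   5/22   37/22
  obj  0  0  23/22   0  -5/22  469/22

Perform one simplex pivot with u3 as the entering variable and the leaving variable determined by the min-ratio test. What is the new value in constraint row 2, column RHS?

21/5

Ratio test on column u3 — row 1: entry -3/22 ≤ 0; row 2: (61/11)/(2/11) = 61/2; row 3: (37/22)/(5/22) = 37/5. Minimum is 37/5 at row 3 (q leaves); pivot element 5/22.
Divide row 3 by 5/22; eliminate column u3 from the other rows.
Row 2 update in column RHS: 61/11 − (2/11)·(37/5) = 21/5.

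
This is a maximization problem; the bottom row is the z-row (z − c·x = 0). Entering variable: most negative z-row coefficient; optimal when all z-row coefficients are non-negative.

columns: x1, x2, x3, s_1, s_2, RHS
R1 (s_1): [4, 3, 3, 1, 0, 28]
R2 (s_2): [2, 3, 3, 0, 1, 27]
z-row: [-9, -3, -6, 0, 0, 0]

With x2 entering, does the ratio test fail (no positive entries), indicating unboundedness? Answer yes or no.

Column x2 has positive entries in row(s) 1, 2, so the ratio test bounds it — not unbounded.

no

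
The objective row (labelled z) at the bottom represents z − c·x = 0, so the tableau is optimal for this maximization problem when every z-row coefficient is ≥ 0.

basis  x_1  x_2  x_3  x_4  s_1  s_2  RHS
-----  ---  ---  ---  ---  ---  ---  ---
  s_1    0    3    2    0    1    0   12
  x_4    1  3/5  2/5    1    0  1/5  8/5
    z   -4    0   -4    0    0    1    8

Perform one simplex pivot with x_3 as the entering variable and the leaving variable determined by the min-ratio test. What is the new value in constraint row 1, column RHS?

4

Ratio test on column x_3 — row 1: 12/2 = 6; row 2: (8/5)/(2/5) = 4. Minimum is 4 at row 2 (x_4 leaves); pivot element 2/5.
Divide row 2 by 2/5; eliminate column x_3 from the other rows.
Row 1 update in column RHS: 12 − 2·4 = 4.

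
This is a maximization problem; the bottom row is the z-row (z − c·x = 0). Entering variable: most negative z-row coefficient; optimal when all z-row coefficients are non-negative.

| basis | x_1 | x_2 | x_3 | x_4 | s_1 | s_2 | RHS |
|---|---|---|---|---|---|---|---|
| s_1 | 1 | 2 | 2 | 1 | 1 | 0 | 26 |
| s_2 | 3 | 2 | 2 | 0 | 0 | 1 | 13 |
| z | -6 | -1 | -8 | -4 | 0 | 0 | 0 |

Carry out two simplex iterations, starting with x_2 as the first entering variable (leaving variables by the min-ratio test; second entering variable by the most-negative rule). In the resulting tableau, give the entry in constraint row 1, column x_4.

1

Ratio test on column x_2 — row 1: 26/2 = 13; row 2: 13/2 = 13/2. Minimum is 13/2 at row 2 (s_2 leaves); pivot element 2.
Divide row 2 by 2; eliminate column x_2 from the other rows.
Second iteration: most negative z-row entry is -7 in column x_3, so x_3 enters.
Ratio test on column x_3 — row 1: entry 0 ≤ 0; row 2: (13/2)/1 = 13/2. Minimum is 13/2 at row 2 (x_2 leaves); pivot element 1.
Divide row 2 by 1; eliminate column x_3 from the other rows.
After both pivots, the entry at constraint row 1, column x_4 is 1.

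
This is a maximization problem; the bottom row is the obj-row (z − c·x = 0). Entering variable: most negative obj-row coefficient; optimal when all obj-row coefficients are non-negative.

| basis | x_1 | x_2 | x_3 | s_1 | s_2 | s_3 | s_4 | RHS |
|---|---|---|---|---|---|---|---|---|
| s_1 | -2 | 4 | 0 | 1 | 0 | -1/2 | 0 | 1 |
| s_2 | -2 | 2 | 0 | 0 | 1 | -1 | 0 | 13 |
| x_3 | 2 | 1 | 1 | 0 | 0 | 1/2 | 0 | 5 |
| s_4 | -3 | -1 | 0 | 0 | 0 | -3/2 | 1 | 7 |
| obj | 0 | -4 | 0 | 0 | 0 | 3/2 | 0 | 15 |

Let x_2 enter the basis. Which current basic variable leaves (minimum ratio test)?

s_1

Column x_2 entries and ratios — s_1: 1/4 = 1/4; s_2: 13/2 = 13/2; x_3: 5/1 = 5; s_4: -1 ≤ 0, skip.
Smallest ratio is 1/4 in the row of s_1, so s_1 leaves.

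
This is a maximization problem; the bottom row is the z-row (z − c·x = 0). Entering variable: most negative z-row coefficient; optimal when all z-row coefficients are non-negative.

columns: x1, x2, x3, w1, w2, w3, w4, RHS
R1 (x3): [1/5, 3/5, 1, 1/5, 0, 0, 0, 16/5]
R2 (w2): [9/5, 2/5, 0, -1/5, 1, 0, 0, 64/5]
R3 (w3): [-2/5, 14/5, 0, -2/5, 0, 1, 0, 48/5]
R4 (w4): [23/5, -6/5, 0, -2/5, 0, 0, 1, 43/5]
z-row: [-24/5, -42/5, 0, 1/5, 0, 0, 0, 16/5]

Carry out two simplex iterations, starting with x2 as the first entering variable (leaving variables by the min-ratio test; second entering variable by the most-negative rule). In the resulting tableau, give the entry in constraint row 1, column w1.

10/31

Ratio test on column x2 — row 1: (16/5)/(3/5) = 16/3; row 2: (64/5)/(2/5) = 32; row 3: (48/5)/(14/5) = 24/7; row 4: entry -6/5 ≤ 0. Minimum is 24/7 at row 3 (w3 leaves); pivot element 14/5.
Divide row 3 by 14/5; eliminate column x2 from the other rows.
Second iteration: most negative z-row entry is -6 in column x1, so x1 enters.
Ratio test on column x1 — row 1: (8/7)/(2/7) = 4; row 2: (80/7)/(13/7) = 80/13; row 3: entry -1/7 ≤ 0; row 4: (89/7)/(31/7) = 89/31. Minimum is 89/31 at row 4 (w4 leaves); pivot element 31/7.
Divide row 4 by 31/7; eliminate column x1 from the other rows.
After both pivots, the entry at constraint row 1, column w1 is 10/31.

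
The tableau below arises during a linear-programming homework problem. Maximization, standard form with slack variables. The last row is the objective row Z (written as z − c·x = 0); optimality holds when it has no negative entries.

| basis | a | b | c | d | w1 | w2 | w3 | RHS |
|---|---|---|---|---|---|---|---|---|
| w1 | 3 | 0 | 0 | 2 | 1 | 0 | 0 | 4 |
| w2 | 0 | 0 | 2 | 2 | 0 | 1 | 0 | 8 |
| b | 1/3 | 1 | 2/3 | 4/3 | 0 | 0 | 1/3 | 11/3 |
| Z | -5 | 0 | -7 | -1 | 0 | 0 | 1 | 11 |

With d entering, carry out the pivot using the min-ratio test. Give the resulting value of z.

Ratio test on column d — row 1: 4/2 = 2; row 2: 8/2 = 4; row 3: (11/3)/(4/3) = 11/4. Minimum is 2 at row 1 (w1 leaves); pivot element 2.
Pivot on row 1; the Z-row RHS becomes 11 − (-1)·2 = 13.

13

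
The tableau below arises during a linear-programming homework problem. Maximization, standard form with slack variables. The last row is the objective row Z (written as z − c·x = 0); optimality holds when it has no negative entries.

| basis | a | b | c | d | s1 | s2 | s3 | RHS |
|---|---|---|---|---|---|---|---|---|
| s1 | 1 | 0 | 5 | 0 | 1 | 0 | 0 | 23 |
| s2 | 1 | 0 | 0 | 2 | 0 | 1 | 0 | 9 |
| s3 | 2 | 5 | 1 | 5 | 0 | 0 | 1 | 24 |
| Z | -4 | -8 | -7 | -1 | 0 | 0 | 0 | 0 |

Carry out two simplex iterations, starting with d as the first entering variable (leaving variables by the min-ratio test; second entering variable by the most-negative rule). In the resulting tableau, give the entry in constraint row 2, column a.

Ratio test on column d — row 1: entry 0 ≤ 0; row 2: 9/2 = 9/2; row 3: 24/5 = 24/5. Minimum is 9/2 at row 2 (s2 leaves); pivot element 2.
Divide row 2 by 2; eliminate column d from the other rows.
Second iteration: most negative Z-row entry is -8 in column b, so b enters.
Ratio test on column b — row 1: entry 0 ≤ 0; row 2: entry 0 ≤ 0; row 3: (3/2)/5 = 3/10. Minimum is 3/10 at row 3 (s3 leaves); pivot element 5.
Divide row 3 by 5; eliminate column b from the other rows.
After both pivots, the entry at constraint row 2, column a is 1/2.

1/2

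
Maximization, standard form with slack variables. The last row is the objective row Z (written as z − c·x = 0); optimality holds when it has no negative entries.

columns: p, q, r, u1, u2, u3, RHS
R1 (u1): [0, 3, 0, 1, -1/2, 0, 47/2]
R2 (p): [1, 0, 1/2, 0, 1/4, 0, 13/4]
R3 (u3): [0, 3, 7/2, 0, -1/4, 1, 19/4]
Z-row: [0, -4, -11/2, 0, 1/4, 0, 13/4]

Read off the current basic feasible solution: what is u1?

47/2

u1 is basic (row 1); its value is the RHS of that row, 47/2.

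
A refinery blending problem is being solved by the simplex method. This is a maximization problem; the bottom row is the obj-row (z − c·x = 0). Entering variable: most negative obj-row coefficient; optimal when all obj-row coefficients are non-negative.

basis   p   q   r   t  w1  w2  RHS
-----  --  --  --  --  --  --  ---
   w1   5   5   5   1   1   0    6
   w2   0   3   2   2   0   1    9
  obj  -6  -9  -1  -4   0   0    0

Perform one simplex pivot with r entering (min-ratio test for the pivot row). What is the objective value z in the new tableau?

6/5

Ratio test on column r — row 1: 6/5 = 6/5; row 2: 9/2 = 9/2. Minimum is 6/5 at row 1 (w1 leaves); pivot element 5.
Pivot on row 1; the obj-row RHS becomes 0 − (-1)·(6/5) = 6/5.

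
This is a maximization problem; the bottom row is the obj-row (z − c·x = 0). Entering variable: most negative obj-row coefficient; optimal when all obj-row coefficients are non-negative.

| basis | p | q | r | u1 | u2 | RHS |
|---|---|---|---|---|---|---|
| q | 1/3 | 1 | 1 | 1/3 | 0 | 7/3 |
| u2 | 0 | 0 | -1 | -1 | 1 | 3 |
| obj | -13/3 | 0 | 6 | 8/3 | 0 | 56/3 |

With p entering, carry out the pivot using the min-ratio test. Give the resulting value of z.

Ratio test on column p — row 1: (7/3)/(1/3) = 7; row 2: entry 0 ≤ 0. Minimum is 7 at row 1 (q leaves); pivot element 1/3.
Pivot on row 1; the obj-row RHS becomes 56/3 − (-13/3)·7 = 49.

49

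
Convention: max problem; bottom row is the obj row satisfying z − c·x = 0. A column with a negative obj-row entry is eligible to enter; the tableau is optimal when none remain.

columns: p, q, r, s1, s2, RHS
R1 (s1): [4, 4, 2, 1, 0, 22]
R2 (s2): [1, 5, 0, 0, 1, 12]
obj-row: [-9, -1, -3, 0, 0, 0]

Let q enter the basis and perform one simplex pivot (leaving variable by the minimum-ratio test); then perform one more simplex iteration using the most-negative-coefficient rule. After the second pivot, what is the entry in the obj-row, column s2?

-2

Ratio test on column q — row 1: 22/4 = 11/2; row 2: 12/5 = 12/5. Minimum is 12/5 at row 2 (s2 leaves); pivot element 5.
Divide row 2 by 5; eliminate column q from the other rows.
Second iteration: most negative obj-row entry is -44/5 in column p, so p enters.
Ratio test on column p — row 1: (62/5)/(16/5) = 31/8; row 2: (12/5)/(1/5) = 12. Minimum is 31/8 at row 1 (s1 leaves); pivot element 16/5.
Divide row 1 by 16/5; eliminate column p from the other rows.
After both pivots, the entry at the obj-row, column s2 is -2.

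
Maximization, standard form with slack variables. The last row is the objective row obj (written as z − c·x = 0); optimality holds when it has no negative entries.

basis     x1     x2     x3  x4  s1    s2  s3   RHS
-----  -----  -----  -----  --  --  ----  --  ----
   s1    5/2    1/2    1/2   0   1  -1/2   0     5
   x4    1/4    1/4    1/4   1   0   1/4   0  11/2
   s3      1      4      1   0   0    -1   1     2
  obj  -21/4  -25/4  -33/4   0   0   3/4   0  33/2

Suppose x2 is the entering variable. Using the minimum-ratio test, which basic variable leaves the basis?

Column x2 entries and ratios — s1: 5/(1/2) = 10; x4: (11/2)/(1/4) = 22; s3: 2/4 = 1/2.
Smallest ratio is 1/2 in the row of s3, so s3 leaves.

s3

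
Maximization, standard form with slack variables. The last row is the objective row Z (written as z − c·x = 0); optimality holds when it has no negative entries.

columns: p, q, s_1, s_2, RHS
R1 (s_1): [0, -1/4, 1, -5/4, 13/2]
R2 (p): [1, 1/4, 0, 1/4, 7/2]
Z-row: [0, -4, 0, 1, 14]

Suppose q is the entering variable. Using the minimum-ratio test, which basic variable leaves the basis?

Column q entries and ratios — s_1: -1/4 ≤ 0, skip; p: (7/2)/(1/4) = 14.
Smallest ratio is 14 in the row of p, so p leaves.

p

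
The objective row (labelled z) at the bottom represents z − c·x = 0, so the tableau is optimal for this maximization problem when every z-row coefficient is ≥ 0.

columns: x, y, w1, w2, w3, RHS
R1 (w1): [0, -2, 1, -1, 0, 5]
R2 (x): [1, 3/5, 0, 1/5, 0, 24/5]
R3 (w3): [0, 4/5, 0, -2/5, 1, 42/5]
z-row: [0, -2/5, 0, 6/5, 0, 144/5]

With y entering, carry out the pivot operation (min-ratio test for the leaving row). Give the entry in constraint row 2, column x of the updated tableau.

5/3

Ratio test on column y — row 1: entry -2 ≤ 0; row 2: (24/5)/(3/5) = 8; row 3: (42/5)/(4/5) = 21/2. Minimum is 8 at row 2 (x leaves); pivot element 3/5.
Divide row 2 by 3/5; eliminate column y from the other rows.
In the new row 2, the x entry is the old entry divided by the pivot: 1/(3/5) = 5/3.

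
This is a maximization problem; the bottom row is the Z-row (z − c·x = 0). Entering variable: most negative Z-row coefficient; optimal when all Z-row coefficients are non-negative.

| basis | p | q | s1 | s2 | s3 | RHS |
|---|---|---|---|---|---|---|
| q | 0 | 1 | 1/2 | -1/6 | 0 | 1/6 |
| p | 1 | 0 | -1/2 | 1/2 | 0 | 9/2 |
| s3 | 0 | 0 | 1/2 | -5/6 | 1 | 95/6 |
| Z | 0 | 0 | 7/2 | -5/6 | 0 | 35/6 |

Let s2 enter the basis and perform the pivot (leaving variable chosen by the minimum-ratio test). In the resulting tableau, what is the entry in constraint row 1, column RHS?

5/3

Ratio test on column s2 — row 1: entry -1/6 ≤ 0; row 2: (9/2)/(1/2) = 9; row 3: entry -5/6 ≤ 0. Minimum is 9 at row 2 (p leaves); pivot element 1/2.
Divide row 2 by 1/2; eliminate column s2 from the other rows.
Row 1 update in column RHS: 1/6 − (-1/6)·9 = 5/3.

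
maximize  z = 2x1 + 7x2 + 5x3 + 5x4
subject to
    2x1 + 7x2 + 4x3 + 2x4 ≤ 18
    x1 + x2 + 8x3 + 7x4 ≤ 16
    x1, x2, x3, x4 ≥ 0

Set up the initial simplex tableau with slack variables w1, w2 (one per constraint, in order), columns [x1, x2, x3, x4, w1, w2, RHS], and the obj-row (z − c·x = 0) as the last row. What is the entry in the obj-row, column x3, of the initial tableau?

The obj-row carries the negated objective coefficients: the x3 entry is -5.

-5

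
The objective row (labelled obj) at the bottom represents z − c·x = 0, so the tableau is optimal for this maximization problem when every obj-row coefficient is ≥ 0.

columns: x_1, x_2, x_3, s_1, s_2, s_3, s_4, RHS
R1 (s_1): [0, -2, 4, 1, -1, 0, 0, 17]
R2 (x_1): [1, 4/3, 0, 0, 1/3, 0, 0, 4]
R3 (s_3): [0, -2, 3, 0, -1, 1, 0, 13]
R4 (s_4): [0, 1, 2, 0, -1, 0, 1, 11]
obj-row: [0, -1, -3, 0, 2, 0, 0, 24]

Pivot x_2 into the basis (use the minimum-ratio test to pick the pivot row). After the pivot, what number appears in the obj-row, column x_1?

3/4

Ratio test on column x_2 — row 1: entry -2 ≤ 0; row 2: 4/(4/3) = 3; row 3: entry -2 ≤ 0; row 4: 11/1 = 11. Minimum is 3 at row 2 (x_1 leaves); pivot element 4/3.
Divide row 2 by 4/3; eliminate column x_2 from the other rows.
obj-row update in column x_1: 0 − (-1)·(3/4) = 3/4.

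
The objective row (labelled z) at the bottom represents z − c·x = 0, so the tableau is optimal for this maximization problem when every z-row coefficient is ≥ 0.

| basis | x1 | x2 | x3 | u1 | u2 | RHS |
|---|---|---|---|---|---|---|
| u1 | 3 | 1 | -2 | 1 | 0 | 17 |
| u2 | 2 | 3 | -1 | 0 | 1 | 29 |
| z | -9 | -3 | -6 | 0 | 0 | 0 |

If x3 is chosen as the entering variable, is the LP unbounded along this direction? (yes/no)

Every constraint-row entry in column x3 is ≤ 0, so increasing x3 is unbounded.

yes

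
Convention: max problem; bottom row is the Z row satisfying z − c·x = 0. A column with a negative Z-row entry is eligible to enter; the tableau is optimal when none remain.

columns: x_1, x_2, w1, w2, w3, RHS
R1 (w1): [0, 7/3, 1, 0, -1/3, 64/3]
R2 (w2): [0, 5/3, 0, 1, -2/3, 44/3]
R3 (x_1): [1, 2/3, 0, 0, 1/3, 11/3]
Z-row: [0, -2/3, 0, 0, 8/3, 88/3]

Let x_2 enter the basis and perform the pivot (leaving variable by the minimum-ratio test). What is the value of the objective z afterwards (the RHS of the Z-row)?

Ratio test on column x_2 — row 1: (64/3)/(7/3) = 64/7; row 2: (44/3)/(5/3) = 44/5; row 3: (11/3)/(2/3) = 11/2. Minimum is 11/2 at row 3 (x_1 leaves); pivot element 2/3.
Pivot on row 3; the Z-row RHS becomes 88/3 − (-2/3)·(11/2) = 33.

33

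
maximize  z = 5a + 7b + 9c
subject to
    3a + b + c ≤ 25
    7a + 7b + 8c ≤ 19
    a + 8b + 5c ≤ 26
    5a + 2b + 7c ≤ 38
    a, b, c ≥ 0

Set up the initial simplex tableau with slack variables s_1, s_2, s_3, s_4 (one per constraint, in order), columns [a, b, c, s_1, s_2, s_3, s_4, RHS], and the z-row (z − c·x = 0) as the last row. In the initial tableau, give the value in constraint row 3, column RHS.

26

The RHS of constraint 3 is b_3 = 26.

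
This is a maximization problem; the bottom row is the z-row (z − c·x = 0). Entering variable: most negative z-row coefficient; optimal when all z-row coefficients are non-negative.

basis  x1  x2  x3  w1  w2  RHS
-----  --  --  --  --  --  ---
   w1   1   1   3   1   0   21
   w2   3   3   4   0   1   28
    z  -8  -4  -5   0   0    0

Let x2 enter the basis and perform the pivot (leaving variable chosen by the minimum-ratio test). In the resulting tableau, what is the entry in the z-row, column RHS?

112/3

Ratio test on column x2 — row 1: 21/1 = 21; row 2: 28/3 = 28/3. Minimum is 28/3 at row 2 (w2 leaves); pivot element 3.
Divide row 2 by 3; eliminate column x2 from the other rows.
z-row update in column RHS: 0 − (-4)·(28/3) = 112/3.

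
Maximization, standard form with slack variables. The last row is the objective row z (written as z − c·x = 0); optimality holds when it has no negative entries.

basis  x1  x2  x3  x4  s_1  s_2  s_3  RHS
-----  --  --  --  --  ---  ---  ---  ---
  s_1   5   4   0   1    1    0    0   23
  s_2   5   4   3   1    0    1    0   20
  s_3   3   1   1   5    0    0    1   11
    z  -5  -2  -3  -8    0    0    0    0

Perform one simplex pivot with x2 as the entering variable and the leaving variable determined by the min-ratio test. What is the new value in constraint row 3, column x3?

Ratio test on column x2 — row 1: 23/4 = 23/4; row 2: 20/4 = 5; row 3: 11/1 = 11. Minimum is 5 at row 2 (s_2 leaves); pivot element 4.
Divide row 2 by 4; eliminate column x2 from the other rows.
Row 3 update in column x3: 1 − 1·(3/4) = 1/4.

1/4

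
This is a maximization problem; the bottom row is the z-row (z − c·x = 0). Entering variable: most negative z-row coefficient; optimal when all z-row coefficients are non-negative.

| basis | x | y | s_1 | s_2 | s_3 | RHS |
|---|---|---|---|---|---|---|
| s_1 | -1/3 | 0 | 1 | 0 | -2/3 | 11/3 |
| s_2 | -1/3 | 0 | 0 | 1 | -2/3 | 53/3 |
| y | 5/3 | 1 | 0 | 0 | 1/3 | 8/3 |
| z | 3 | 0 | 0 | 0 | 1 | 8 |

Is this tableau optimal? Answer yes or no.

yes

Every z-row coefficient is ≥ 0, so the tableau is optimal.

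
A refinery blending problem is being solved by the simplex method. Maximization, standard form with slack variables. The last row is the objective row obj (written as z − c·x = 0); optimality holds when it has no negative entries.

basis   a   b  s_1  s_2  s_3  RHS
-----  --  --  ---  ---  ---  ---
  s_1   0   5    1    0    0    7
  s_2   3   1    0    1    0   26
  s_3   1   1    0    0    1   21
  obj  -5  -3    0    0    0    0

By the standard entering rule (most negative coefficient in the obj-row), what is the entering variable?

Negative obj-row entries: a: -5, b: -3.
The most negative is -5 in column a, so a enters.

a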